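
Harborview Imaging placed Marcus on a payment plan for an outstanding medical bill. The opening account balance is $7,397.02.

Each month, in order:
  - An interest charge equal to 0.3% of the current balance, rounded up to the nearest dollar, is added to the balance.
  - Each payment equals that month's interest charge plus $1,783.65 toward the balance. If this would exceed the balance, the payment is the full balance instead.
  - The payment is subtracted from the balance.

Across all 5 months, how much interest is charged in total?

$60.00

# | Opening | Interest | Payment | End bal
1 | $7,397.02 | $23.00 | $1,806.65 | $5,613.37
2 | $5,613.37 | $17.00 | $1,800.65 | $3,829.72
3 | $3,829.72 | $12.00 | $1,795.65 | $2,046.07
4 | $2,046.07 | $7.00 | $1,790.65 | $262.42
5 | $262.42 | $1.00 | $263.42 | $0.00
Total interest: $23.00 + $17.00 + $12.00 + $7.00 + $1.00 = $60.00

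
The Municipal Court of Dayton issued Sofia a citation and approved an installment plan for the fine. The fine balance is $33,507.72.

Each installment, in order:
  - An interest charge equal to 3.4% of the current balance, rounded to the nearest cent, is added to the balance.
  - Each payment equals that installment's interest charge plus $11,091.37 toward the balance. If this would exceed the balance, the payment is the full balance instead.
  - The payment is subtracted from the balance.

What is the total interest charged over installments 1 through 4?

Installment 1: opening $33,507.72; interest $1,139.26 → $34,646.98; payment $12,230.63; balance $22,416.35
Installment 2: opening $22,416.35; interest $762.16 → $23,178.51; payment $11,853.53; balance $11,324.98
Installment 3: opening $11,324.98; interest $385.05 → $11,710.03; payment $11,476.42; balance $233.61
Installment 4: opening $233.61; interest $7.94 → $241.55; payment $241.55; balance $0.00
Total interest: $1,139.26 + $762.16 + $385.05 + $7.94 = $2,294.41

$2,294.41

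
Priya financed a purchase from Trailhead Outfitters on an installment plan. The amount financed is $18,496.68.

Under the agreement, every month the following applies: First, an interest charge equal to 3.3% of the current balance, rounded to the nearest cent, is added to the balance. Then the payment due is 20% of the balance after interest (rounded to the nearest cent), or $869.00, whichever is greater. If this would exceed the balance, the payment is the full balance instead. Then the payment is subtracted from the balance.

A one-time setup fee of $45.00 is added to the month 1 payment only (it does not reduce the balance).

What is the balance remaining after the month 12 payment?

$929.72

# | Opening | Interest | Payment | Fee | End bal
1 | $18,496.68 | $610.39 | $3,821.41 | $45.00 | $15,285.66
2 | $15,285.66 | $504.43 | $3,158.02 | — | $12,632.07
3 | $12,632.07 | $416.86 | $2,609.79 | — | $10,439.14
4 | $10,439.14 | $344.49 | $2,156.73 | — | $8,626.90
5 | $8,626.90 | $284.69 | $1,782.32 | — | $7,129.27
6 | $7,129.27 | $235.27 | $1,472.91 | — | $5,891.63
7 | $5,891.63 | $194.42 | $1,217.21 | — | $4,868.84
8 | $4,868.84 | $160.67 | $1,005.90 | — | $4,023.61
9 | $4,023.61 | $132.78 | $869.00 | — | $3,287.39
10 | $3,287.39 | $108.48 | $869.00 | — | $2,526.87
11 | $2,526.87 | $83.39 | $869.00 | — | $1,741.26
12 | $1,741.26 | $57.46 | $869.00 | — | $929.72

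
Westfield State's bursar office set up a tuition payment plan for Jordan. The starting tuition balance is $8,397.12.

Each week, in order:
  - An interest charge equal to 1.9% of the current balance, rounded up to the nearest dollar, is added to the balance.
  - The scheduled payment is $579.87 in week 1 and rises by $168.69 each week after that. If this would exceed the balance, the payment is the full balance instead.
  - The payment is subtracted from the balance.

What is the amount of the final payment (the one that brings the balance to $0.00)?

$1,660.54

# | Opening | Interest | Payment | End bal
1 | $8,397.12 | $160.00 | $579.87 | $7,977.25
2 | $7,977.25 | $152.00 | $748.56 | $7,380.69
3 | $7,380.69 | $141.00 | $917.25 | $6,604.44
4 | $6,604.44 | $126.00 | $1,085.94 | $5,644.50
5 | $5,644.50 | $108.00 | $1,254.63 | $4,497.87
6 | $4,497.87 | $86.00 | $1,423.32 | $3,160.55
7 | $3,160.55 | $61.00 | $1,592.01 | $1,629.54
8 | $1,629.54 | $31.00 | $1,660.54 | $0.00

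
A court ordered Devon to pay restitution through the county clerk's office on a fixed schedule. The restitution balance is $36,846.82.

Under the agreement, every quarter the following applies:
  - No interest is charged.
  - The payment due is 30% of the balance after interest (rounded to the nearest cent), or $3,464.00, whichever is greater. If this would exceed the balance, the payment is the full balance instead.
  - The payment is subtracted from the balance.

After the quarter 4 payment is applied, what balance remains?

Quarter 1: $36,846.82 − $11,054.05 → $25,792.77
Quarter 2: $25,792.77 − $7,737.83 → $18,054.94
Quarter 3: $18,054.94 − $5,416.48 → $12,638.46
Quarter 4: $12,638.46 − $3,791.54 → $8,846.92

$8,846.92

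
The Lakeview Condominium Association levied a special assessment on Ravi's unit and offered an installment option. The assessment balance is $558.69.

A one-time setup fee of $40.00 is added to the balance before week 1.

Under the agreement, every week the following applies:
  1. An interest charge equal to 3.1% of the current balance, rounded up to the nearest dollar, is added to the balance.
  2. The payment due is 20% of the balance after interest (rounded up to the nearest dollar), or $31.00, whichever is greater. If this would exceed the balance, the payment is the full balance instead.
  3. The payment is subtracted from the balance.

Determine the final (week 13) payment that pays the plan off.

Week 1: opening $598.69; interest $19.00 → $617.69; payment $124.00; balance $493.69
Week 2: opening $493.69; interest $16.00 → $509.69; payment $102.00; balance $407.69
Week 3: opening $407.69; interest $13.00 → $420.69; payment $85.00; balance $335.69
Week 4: opening $335.69; interest $11.00 → $346.69; payment $70.00; balance $276.69
Week 5: opening $276.69; interest $9.00 → $285.69; payment $58.00; balance $227.69
Week 6: opening $227.69; interest $8.00 → $235.69; payment $48.00; balance $187.69
Week 7: opening $187.69; interest $6.00 → $193.69; payment $39.00; balance $154.69
Week 8: opening $154.69; interest $5.00 → $159.69; payment $32.00; balance $127.69
Week 9: opening $127.69; interest $4.00 → $131.69; payment $31.00; balance $100.69
Week 10: opening $100.69; interest $4.00 → $104.69; payment $31.00; balance $73.69
Week 11: opening $73.69; interest $3.00 → $76.69; payment $31.00; balance $45.69
Week 12: opening $45.69; interest $2.00 → $47.69; payment $31.00; balance $16.69
Week 13: opening $16.69; interest $1.00 → $17.69; payment $17.69; balance $0.00

$17.69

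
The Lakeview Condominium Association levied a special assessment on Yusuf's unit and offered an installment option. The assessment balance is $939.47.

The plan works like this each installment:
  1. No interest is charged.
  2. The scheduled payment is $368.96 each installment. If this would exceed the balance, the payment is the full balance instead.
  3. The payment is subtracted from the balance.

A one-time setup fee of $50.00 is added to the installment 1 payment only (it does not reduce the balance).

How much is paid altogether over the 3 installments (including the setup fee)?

$989.47

Installment 1: $939.47 − $368.96 (+ $50.00 fee) → $570.51
Installment 2: $570.51 − $368.96 → $201.55
Installment 3: $201.55 − $201.55 → $0.00
Total paid: $989.47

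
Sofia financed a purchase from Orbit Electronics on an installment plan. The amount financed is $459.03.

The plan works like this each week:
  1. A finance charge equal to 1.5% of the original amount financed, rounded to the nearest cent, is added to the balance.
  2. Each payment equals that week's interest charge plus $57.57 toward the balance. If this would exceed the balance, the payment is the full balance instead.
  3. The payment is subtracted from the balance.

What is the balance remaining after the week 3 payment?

$286.32

Week 1: opening $459.03; interest $6.89 → $465.92; payment $64.46; balance $401.46
Week 2: opening $401.46; interest $6.89 → $408.35; payment $64.46; balance $343.89
Week 3: opening $343.89; interest $6.89 → $350.78; payment $64.46; balance $286.32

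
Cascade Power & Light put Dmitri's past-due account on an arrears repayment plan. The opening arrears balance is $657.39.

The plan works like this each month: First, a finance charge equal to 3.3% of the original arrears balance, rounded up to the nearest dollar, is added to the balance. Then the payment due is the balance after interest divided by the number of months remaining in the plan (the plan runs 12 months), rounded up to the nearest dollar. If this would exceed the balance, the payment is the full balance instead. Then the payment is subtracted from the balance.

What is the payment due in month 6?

# | Opening | Interest | Payment | End bal
1 | $657.39 | $22.00 | $57.00 | $622.39
2 | $622.39 | $22.00 | $59.00 | $585.39
3 | $585.39 | $22.00 | $61.00 | $546.39
4 | $546.39 | $22.00 | $64.00 | $504.39
5 | $504.39 | $22.00 | $66.00 | $460.39
6 | $460.39 | $22.00 | $69.00 | $413.39

$69.00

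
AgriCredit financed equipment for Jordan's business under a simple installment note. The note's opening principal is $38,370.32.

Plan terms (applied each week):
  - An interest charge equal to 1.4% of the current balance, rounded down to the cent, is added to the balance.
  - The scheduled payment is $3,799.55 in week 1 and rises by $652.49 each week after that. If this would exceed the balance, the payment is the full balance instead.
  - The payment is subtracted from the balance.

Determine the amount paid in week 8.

# | Opening | Interest | Payment | End bal
1 | $38,370.32 | $537.18 | $3,799.55 | $35,107.95
2 | $35,107.95 | $491.51 | $4,452.04 | $31,147.42
3 | $31,147.42 | $436.06 | $5,104.53 | $26,478.95
4 | $26,478.95 | $370.70 | $5,757.02 | $21,092.63
5 | $21,092.63 | $295.29 | $6,409.51 | $14,978.41
6 | $14,978.41 | $209.69 | $7,062.00 | $8,126.10
7 | $8,126.10 | $113.76 | $7,714.49 | $525.37
8 | $525.37 | $7.35 | $532.72 | $0.00

$532.72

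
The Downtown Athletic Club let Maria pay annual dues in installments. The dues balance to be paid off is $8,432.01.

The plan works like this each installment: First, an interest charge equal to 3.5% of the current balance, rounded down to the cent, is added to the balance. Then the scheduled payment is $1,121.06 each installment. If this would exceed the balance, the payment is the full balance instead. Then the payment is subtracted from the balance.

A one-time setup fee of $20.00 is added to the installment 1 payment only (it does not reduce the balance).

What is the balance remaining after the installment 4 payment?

$4,950.71

Installment 1: opening $8,432.01; interest $295.12 → $8,727.13; payment $1,121.06 (+ $20.00 fee); balance $7,606.07
Installment 2: opening $7,606.07; interest $266.21 → $7,872.28; payment $1,121.06; balance $6,751.22
Installment 3: opening $6,751.22; interest $236.29 → $6,987.51; payment $1,121.06; balance $5,866.45
Installment 4: opening $5,866.45; interest $205.32 → $6,071.77; payment $1,121.06; balance $4,950.71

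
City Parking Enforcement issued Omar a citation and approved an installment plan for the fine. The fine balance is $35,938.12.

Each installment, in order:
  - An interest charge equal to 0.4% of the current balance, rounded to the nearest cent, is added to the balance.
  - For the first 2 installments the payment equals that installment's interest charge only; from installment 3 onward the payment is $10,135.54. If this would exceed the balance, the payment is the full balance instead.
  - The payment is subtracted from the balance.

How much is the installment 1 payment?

$143.75

Installment 1: opening $35,938.12; interest $143.75 → $36,081.87; payment $143.75; balance $35,938.12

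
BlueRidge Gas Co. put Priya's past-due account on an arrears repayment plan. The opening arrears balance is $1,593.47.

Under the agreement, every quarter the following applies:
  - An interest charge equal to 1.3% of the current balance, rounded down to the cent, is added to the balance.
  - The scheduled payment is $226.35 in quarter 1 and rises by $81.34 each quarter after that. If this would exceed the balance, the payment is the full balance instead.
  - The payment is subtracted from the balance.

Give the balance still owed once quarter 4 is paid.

$262.45

Quarter 1: opening $1,593.47; interest $20.71 → $1,614.18; payment $226.35; balance $1,387.83
Quarter 2: opening $1,387.83; interest $18.04 → $1,405.87; payment $307.69; balance $1,098.18
Quarter 3: opening $1,098.18; interest $14.27 → $1,112.45; payment $389.03; balance $723.42
Quarter 4: opening $723.42; interest $9.40 → $732.82; payment $470.37; balance $262.45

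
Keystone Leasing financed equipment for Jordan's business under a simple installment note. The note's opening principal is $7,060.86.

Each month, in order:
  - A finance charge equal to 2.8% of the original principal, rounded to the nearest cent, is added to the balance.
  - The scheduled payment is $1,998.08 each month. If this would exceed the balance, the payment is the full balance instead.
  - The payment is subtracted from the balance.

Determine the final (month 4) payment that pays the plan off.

Month 1: $7,060.86 +$197.70 interest = $7,258.56; pay $1,998.08 → $5,260.48
Month 2: $5,260.48 +$197.70 interest = $5,458.18; pay $1,998.08 → $3,460.10
Month 3: $3,460.10 +$197.70 interest = $3,657.80; pay $1,998.08 → $1,659.72
Month 4: $1,659.72 +$197.70 interest = $1,857.42; pay $1,857.42 → $0.00

$1,857.42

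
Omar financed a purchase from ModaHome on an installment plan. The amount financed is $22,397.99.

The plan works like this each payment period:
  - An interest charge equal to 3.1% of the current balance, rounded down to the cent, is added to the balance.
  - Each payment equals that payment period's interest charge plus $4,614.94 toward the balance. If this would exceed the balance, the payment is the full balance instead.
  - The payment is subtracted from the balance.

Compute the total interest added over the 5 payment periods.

Payment period 1: $22,397.99 +$694.33 interest = $23,092.32; pay $5,309.27 → $17,783.05
Payment period 2: $17,783.05 +$551.27 interest = $18,334.32; pay $5,166.21 → $13,168.11
Payment period 3: $13,168.11 +$408.21 interest = $13,576.32; pay $5,023.15 → $8,553.17
Payment period 4: $8,553.17 +$265.14 interest = $8,818.31; pay $4,880.08 → $3,938.23
Payment period 5: $3,938.23 +$122.08 interest = $4,060.31; pay $4,060.31 → $0.00
Total interest: $694.33 + $551.27 + $408.21 + $265.14 + $122.08 = $2,041.03

$2,041.03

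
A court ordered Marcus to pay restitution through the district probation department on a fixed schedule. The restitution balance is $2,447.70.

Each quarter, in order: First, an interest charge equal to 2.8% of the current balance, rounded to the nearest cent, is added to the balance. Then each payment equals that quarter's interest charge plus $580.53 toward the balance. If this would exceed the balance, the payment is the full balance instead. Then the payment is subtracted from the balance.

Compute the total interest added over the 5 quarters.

Quarter 1: $2,447.70 +$68.54 interest = $2,516.24; pay $649.07 → $1,867.17
Quarter 2: $1,867.17 +$52.28 interest = $1,919.45; pay $632.81 → $1,286.64
Quarter 3: $1,286.64 +$36.03 interest = $1,322.67; pay $616.56 → $706.11
Quarter 4: $706.11 +$19.77 interest = $725.88; pay $600.30 → $125.58
Quarter 5: $125.58 +$3.52 interest = $129.10; pay $129.10 → $0.00
Total interest: $68.54 + $52.28 + $36.03 + $19.77 + $3.52 = $180.14

$180.14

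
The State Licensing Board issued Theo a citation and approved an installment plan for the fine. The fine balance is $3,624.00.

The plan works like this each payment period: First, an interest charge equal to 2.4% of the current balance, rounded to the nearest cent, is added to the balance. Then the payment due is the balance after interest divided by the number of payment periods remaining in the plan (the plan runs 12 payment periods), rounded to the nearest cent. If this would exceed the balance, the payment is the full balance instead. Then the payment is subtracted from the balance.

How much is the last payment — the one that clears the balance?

$401.43

Payment period 1: opening $3,624.00; interest $86.98 → $3,710.98; payment $309.25; balance $3,401.73
Payment period 2: opening $3,401.73; interest $81.64 → $3,483.37; payment $316.67; balance $3,166.70
Payment period 3: opening $3,166.70; interest $76.00 → $3,242.70; payment $324.27; balance $2,918.43
Payment period 4: opening $2,918.43; interest $70.04 → $2,988.47; payment $332.05; balance $2,656.42
Payment period 5: opening $2,656.42; interest $63.75 → $2,720.17; payment $340.02; balance $2,380.15
Payment period 6: opening $2,380.15; interest $57.12 → $2,437.27; payment $348.18; balance $2,089.09
Payment period 7: opening $2,089.09; interest $50.14 → $2,139.23; payment $356.54; balance $1,782.69
Payment period 8: opening $1,782.69; interest $42.78 → $1,825.47; payment $365.09; balance $1,460.38
Payment period 9: opening $1,460.38; interest $35.05 → $1,495.43; payment $373.86; balance $1,121.57
Payment period 10: opening $1,121.57; interest $26.92 → $1,148.49; payment $382.83; balance $765.66
Payment period 11: opening $765.66; interest $18.38 → $784.04; payment $392.02; balance $392.02
Payment period 12: opening $392.02; interest $9.41 → $401.43; payment $401.43; balance $0.00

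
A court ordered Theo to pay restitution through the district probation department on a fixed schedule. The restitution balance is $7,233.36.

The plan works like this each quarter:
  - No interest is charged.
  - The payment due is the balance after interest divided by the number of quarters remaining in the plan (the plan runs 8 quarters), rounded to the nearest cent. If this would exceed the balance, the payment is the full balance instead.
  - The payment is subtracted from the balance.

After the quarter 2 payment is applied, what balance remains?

$5,425.02

# | Opening | Payment | End bal
1 | $7,233.36 | $904.17 | $6,329.19
2 | $6,329.19 | $904.17 | $5,425.02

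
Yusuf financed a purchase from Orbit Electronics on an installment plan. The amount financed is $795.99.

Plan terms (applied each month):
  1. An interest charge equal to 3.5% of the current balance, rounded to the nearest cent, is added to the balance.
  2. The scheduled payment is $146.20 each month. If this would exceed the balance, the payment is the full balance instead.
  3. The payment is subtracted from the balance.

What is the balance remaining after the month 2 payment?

$555.17

Month 1: opening $795.99; interest $27.86 → $823.85; payment $146.20; balance $677.65
Month 2: opening $677.65; interest $23.72 → $701.37; payment $146.20; balance $555.17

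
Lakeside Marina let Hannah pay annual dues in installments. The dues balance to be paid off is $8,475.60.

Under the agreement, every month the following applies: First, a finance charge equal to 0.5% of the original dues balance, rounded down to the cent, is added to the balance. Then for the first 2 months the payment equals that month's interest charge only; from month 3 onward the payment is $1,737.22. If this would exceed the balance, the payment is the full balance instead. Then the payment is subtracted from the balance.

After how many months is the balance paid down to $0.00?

Month 1: opening $8,475.60; interest $42.37 → $8,517.97; payment $42.37; balance $8,475.60
Month 2: opening $8,475.60; interest $42.37 → $8,517.97; payment $42.37; balance $8,475.60
Month 3: opening $8,475.60; interest $42.37 → $8,517.97; payment $1,737.22; balance $6,780.75
Month 4: opening $6,780.75; interest $42.37 → $6,823.12; payment $1,737.22; balance $5,085.90
Month 5: opening $5,085.90; interest $42.37 → $5,128.27; payment $1,737.22; balance $3,391.05
Month 6: opening $3,391.05; interest $42.37 → $3,433.42; payment $1,737.22; balance $1,696.20
Month 7: opening $1,696.20; interest $42.37 → $1,738.57; payment $1,737.22; balance $1.35
Month 8: opening $1.35; interest $42.37 → $43.72; payment $43.72; balance $0.00
Balance reaches $0.00 in month 8.

8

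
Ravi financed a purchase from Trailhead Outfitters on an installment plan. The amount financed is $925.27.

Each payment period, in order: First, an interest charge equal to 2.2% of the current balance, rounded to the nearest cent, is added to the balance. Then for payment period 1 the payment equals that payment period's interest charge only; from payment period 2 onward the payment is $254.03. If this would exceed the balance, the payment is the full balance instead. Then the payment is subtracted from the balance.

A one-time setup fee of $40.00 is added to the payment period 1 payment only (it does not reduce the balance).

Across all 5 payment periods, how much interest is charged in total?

$70.49

Payment period 1: $925.27 +$20.36 interest = $945.63; pay $20.36 (+ $40.00 fee) → $925.27
Payment period 2: $925.27 +$20.36 interest = $945.63; pay $254.03 → $691.60
Payment period 3: $691.60 +$15.22 interest = $706.82; pay $254.03 → $452.79
Payment period 4: $452.79 +$9.96 interest = $462.75; pay $254.03 → $208.72
Payment period 5: $208.72 +$4.59 interest = $213.31; pay $213.31 → $0.00
Total interest: $20.36 + $20.36 + $15.22 + $9.96 + $4.59 = $70.49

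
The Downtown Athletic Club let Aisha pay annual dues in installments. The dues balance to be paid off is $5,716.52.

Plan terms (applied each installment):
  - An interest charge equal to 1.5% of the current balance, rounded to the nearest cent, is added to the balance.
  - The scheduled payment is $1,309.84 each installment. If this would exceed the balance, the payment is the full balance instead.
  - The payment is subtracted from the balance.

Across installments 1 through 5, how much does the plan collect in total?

$5,958.87

Installment 1: $5,716.52 +$85.75 interest = $5,802.27; pay $1,309.84 → $4,492.43
Installment 2: $4,492.43 +$67.39 interest = $4,559.82; pay $1,309.84 → $3,249.98
Installment 3: $3,249.98 +$48.75 interest = $3,298.73; pay $1,309.84 → $1,988.89
Installment 4: $1,988.89 +$29.83 interest = $2,018.72; pay $1,309.84 → $708.88
Installment 5: $708.88 +$10.63 interest = $719.51; pay $719.51 → $0.00
Total paid: $5,958.87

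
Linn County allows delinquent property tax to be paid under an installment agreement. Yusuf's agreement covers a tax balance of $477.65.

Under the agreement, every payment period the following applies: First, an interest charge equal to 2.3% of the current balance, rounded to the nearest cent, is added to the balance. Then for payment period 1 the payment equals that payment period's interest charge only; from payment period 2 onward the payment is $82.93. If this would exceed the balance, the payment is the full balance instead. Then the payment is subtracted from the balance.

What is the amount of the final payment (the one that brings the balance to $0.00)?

Payment period 1: opening $477.65; interest $10.99 → $488.64; payment $10.99; balance $477.65
Payment period 2: opening $477.65; interest $10.99 → $488.64; payment $82.93; balance $405.71
Payment period 3: opening $405.71; interest $9.33 → $415.04; payment $82.93; balance $332.11
Payment period 4: opening $332.11; interest $7.64 → $339.75; payment $82.93; balance $256.82
Payment period 5: opening $256.82; interest $5.91 → $262.73; payment $82.93; balance $179.80
Payment period 6: opening $179.80; interest $4.14 → $183.94; payment $82.93; balance $101.01
Payment period 7: opening $101.01; interest $2.32 → $103.33; payment $82.93; balance $20.40
Payment period 8: opening $20.40; interest $0.47 → $20.87; payment $20.87; balance $0.00

$20.87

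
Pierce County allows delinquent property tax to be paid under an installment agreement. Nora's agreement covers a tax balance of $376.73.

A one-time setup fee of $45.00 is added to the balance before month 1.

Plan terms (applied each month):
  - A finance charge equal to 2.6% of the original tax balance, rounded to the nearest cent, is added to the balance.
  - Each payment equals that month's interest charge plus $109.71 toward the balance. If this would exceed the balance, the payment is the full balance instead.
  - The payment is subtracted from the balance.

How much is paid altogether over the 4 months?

$460.89

# | Opening | Interest | Payment | End bal
1 | $421.73 | $9.79 | $119.50 | $312.02
2 | $312.02 | $9.79 | $119.50 | $202.31
3 | $202.31 | $9.79 | $119.50 | $92.60
4 | $92.60 | $9.79 | $102.39 | $0.00
Total paid: $460.89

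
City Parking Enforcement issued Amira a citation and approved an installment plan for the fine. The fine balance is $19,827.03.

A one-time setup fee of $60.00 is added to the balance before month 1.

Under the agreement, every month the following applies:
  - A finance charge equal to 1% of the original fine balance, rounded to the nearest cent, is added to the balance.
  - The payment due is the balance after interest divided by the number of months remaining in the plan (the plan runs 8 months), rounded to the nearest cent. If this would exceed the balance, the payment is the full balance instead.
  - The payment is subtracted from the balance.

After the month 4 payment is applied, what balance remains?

$10,446.74

Month 1: opening $19,887.03; interest $198.27 → $20,085.30; payment $2,510.66; balance $17,574.64
Month 2: opening $17,574.64; interest $198.27 → $17,772.91; payment $2,538.99; balance $15,233.92
Month 3: opening $15,233.92; interest $198.27 → $15,432.19; payment $2,572.03; balance $12,860.16
Month 4: opening $12,860.16; interest $198.27 → $13,058.43; payment $2,611.69; balance $10,446.74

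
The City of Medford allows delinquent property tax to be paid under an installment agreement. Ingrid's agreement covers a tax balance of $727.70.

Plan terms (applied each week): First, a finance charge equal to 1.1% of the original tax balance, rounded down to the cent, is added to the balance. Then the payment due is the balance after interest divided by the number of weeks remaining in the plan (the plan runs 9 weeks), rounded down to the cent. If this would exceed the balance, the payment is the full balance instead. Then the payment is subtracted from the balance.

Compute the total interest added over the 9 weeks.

# | Opening | Interest | Payment | End bal
1 | $727.70 | $8.00 | $81.74 | $653.96
2 | $653.96 | $8.00 | $82.74 | $579.22
3 | $579.22 | $8.00 | $83.88 | $503.34
4 | $503.34 | $8.00 | $85.22 | $426.12
5 | $426.12 | $8.00 | $86.82 | $347.30
6 | $347.30 | $8.00 | $88.82 | $266.48
7 | $266.48 | $8.00 | $91.49 | $182.99
8 | $182.99 | $8.00 | $95.49 | $95.50
9 | $95.50 | $8.00 | $103.50 | $0.00
Total interest: $8.00 + $8.00 + $8.00 + $8.00 + $8.00 + $8.00 + $8.00 + $8.00 + $8.00 = $72.00

$72.00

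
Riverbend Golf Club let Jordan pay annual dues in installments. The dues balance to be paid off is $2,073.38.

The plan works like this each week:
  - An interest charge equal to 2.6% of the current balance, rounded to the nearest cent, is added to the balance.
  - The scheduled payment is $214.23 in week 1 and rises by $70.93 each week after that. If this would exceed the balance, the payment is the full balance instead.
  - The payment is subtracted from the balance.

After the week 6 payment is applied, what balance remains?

$0.00

Week 1: opening $2,073.38; interest $53.91 → $2,127.29; payment $214.23; balance $1,913.06
Week 2: opening $1,913.06; interest $49.74 → $1,962.80; payment $285.16; balance $1,677.64
Week 3: opening $1,677.64; interest $43.62 → $1,721.26; payment $356.09; balance $1,365.17
Week 4: opening $1,365.17; interest $35.49 → $1,400.66; payment $427.02; balance $973.64
Week 5: opening $973.64; interest $25.31 → $998.95; payment $497.95; balance $501.00
Week 6: opening $501.00; interest $13.03 → $514.03; payment $514.03; balance $0.00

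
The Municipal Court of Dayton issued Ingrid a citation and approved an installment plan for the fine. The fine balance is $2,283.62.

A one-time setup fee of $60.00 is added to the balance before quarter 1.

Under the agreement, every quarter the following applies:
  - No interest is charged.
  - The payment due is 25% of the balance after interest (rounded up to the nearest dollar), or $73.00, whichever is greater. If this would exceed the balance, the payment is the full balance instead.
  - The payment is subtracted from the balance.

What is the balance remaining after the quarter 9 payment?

Quarter 1: $2,343.62 − $586.00 → $1,757.62
Quarter 2: $1,757.62 − $440.00 → $1,317.62
Quarter 3: $1,317.62 − $330.00 → $987.62
Quarter 4: $987.62 − $247.00 → $740.62
Quarter 5: $740.62 − $186.00 → $554.62
Quarter 6: $554.62 − $139.00 → $415.62
Quarter 7: $415.62 − $104.00 → $311.62
Quarter 8: $311.62 − $78.00 → $233.62
Quarter 9: $233.62 − $73.00 → $160.62

$160.62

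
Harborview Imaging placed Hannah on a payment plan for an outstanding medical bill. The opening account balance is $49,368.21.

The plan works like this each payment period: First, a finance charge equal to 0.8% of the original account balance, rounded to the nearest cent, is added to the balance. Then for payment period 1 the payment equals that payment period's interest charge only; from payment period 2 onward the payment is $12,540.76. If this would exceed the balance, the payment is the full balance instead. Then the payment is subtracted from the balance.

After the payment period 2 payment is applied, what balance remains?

Payment period 1: $49,368.21 +$394.95 interest = $49,763.16; pay $394.95 → $49,368.21
Payment period 2: $49,368.21 +$394.95 interest = $49,763.16; pay $12,540.76 → $37,222.40

$37,222.40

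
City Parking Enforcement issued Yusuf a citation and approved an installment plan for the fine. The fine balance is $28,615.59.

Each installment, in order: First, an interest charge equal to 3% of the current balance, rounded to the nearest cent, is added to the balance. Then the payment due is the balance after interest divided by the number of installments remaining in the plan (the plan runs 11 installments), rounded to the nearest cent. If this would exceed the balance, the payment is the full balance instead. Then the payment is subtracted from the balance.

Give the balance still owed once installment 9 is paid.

Installment 1: $28,615.59 +$858.47 interest = $29,474.06; pay $2,679.46 → $26,794.60
Installment 2: $26,794.60 +$803.84 interest = $27,598.44; pay $2,759.84 → $24,838.60
Installment 3: $24,838.60 +$745.16 interest = $25,583.76; pay $2,842.64 → $22,741.12
Installment 4: $22,741.12 +$682.23 interest = $23,423.35; pay $2,927.92 → $20,495.43
Installment 5: $20,495.43 +$614.86 interest = $21,110.29; pay $3,015.76 → $18,094.53
Installment 6: $18,094.53 +$542.84 interest = $18,637.37; pay $3,106.23 → $15,531.14
Installment 7: $15,531.14 +$465.93 interest = $15,997.07; pay $3,199.41 → $12,797.66
Installment 8: $12,797.66 +$383.93 interest = $13,181.59; pay $3,295.40 → $9,886.19
Installment 9: $9,886.19 +$296.59 interest = $10,182.78; pay $3,394.26 → $6,788.52

$6,788.52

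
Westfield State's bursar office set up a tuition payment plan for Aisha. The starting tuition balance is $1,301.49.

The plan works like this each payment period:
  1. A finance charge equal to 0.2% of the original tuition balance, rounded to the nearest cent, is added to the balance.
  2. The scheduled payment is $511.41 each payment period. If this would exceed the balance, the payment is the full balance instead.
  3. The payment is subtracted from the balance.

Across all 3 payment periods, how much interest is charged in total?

$7.80

Payment period 1: $1,301.49 +$2.60 interest = $1,304.09; pay $511.41 → $792.68
Payment period 2: $792.68 +$2.60 interest = $795.28; pay $511.41 → $283.87
Payment period 3: $283.87 +$2.60 interest = $286.47; pay $286.47 → $0.00
Total interest: $2.60 + $2.60 + $2.60 = $7.80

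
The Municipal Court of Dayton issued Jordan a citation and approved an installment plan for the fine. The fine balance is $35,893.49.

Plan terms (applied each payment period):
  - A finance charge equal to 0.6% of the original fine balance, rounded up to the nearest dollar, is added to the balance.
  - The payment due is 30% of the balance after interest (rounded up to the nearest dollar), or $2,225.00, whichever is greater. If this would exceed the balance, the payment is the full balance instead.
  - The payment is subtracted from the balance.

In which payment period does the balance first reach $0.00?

Payment period 1: opening $35,893.49; interest $216.00 → $36,109.49; payment $10,833.00; balance $25,276.49
Payment period 2: opening $25,276.49; interest $216.00 → $25,492.49; payment $7,648.00; balance $17,844.49
Payment period 3: opening $17,844.49; interest $216.00 → $18,060.49; payment $5,419.00; balance $12,641.49
Payment period 4: opening $12,641.49; interest $216.00 → $12,857.49; payment $3,858.00; balance $8,999.49
Payment period 5: opening $8,999.49; interest $216.00 → $9,215.49; payment $2,765.00; balance $6,450.49
Payment period 6: opening $6,450.49; interest $216.00 → $6,666.49; payment $2,225.00; balance $4,441.49
Payment period 7: opening $4,441.49; interest $216.00 → $4,657.49; payment $2,225.00; balance $2,432.49
Payment period 8: opening $2,432.49; interest $216.00 → $2,648.49; payment $2,225.00; balance $423.49
Payment period 9: opening $423.49; interest $216.00 → $639.49; payment $639.49; balance $0.00
Balance reaches $0.00 in payment period 9.

9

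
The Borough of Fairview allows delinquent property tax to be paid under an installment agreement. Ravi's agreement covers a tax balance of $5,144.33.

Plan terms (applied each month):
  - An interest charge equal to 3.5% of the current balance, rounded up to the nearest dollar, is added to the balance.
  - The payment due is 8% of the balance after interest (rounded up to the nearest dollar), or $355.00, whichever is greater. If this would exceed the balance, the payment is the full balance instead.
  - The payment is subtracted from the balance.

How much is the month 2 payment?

Month 1: opening $5,144.33; interest $181.00 → $5,325.33; payment $427.00; balance $4,898.33
Month 2: opening $4,898.33; interest $172.00 → $5,070.33; payment $406.00; balance $4,664.33

$406.00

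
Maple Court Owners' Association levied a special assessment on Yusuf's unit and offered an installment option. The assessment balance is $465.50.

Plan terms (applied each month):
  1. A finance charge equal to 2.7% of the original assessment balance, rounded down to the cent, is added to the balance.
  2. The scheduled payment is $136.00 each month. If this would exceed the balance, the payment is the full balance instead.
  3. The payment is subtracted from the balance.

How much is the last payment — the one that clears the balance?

$107.74

Month 1: opening $465.50; interest $12.56 → $478.06; payment $136.00; balance $342.06
Month 2: opening $342.06; interest $12.56 → $354.62; payment $136.00; balance $218.62
Month 3: opening $218.62; interest $12.56 → $231.18; payment $136.00; balance $95.18
Month 4: opening $95.18; interest $12.56 → $107.74; payment $107.74; balance $0.00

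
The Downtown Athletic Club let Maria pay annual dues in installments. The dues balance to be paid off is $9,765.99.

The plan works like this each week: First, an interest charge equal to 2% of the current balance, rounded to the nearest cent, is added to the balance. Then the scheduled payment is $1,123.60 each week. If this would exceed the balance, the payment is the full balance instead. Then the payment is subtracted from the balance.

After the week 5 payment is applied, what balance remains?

$4,935.18

Week 1: opening $9,765.99; interest $195.32 → $9,961.31; payment $1,123.60; balance $8,837.71
Week 2: opening $8,837.71; interest $176.75 → $9,014.46; payment $1,123.60; balance $7,890.86
Week 3: opening $7,890.86; interest $157.82 → $8,048.68; payment $1,123.60; balance $6,925.08
Week 4: opening $6,925.08; interest $138.50 → $7,063.58; payment $1,123.60; balance $5,939.98
Week 5: opening $5,939.98; interest $118.80 → $6,058.78; payment $1,123.60; balance $4,935.18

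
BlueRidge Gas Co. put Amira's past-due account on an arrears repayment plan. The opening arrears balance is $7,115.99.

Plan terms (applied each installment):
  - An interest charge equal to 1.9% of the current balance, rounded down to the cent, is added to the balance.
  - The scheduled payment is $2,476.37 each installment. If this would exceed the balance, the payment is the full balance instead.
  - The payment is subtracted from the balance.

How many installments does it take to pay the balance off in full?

3

Installment 1: $7,115.99 +$135.20 interest = $7,251.19; pay $2,476.37 → $4,774.82
Installment 2: $4,774.82 +$90.72 interest = $4,865.54; pay $2,476.37 → $2,389.17
Installment 3: $2,389.17 +$45.39 interest = $2,434.56; pay $2,434.56 → $0.00
Balance reaches $0.00 in installment 3.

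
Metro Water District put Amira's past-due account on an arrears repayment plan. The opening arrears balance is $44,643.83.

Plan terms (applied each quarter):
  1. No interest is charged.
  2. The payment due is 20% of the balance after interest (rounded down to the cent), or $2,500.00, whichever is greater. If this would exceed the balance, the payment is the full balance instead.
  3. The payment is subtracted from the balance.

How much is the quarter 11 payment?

$1,703.12

Quarter 1: opening $44,643.83; payment $8,928.76; balance $35,715.07
Quarter 2: opening $35,715.07; payment $7,143.01; balance $28,572.06
Quarter 3: opening $28,572.06; payment $5,714.41; balance $22,857.65
Quarter 4: opening $22,857.65; payment $4,571.53; balance $18,286.12
Quarter 5: opening $18,286.12; payment $3,657.22; balance $14,628.90
Quarter 6: opening $14,628.90; payment $2,925.78; balance $11,703.12
Quarter 7: opening $11,703.12; payment $2,500.00; balance $9,203.12
Quarter 8: opening $9,203.12; payment $2,500.00; balance $6,703.12
Quarter 9: opening $6,703.12; payment $2,500.00; balance $4,203.12
Quarter 10: opening $4,203.12; payment $2,500.00; balance $1,703.12
Quarter 11: opening $1,703.12; payment $1,703.12; balance $0.00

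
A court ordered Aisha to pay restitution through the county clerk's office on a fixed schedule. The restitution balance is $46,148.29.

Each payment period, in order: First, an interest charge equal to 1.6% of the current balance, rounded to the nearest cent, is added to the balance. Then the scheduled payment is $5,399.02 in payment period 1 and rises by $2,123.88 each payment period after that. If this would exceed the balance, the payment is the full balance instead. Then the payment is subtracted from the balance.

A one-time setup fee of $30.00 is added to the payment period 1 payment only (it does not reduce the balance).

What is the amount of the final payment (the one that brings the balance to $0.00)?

$514.07

Payment period 1: opening $46,148.29; interest $738.37 → $46,886.66; payment $5,399.02 (+ $30.00 fee); balance $41,487.64
Payment period 2: opening $41,487.64; interest $663.80 → $42,151.44; payment $7,522.90; balance $34,628.54
Payment period 3: opening $34,628.54; interest $554.06 → $35,182.60; payment $9,646.78; balance $25,535.82
Payment period 4: opening $25,535.82; interest $408.57 → $25,944.39; payment $11,770.66; balance $14,173.73
Payment period 5: opening $14,173.73; interest $226.78 → $14,400.51; payment $13,894.54; balance $505.97
Payment period 6: opening $505.97; interest $8.10 → $514.07; payment $514.07; balance $0.00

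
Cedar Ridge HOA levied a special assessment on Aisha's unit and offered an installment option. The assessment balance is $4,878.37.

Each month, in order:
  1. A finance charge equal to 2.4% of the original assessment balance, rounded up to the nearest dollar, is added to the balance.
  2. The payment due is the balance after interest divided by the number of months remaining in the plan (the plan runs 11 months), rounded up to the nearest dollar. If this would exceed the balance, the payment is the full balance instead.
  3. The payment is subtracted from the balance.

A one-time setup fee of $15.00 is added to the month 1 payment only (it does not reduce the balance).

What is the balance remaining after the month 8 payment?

Month 1: $4,878.37 +$118.00 interest = $4,996.37; pay $455.00 (+ $15.00 fee) → $4,541.37
Month 2: $4,541.37 +$118.00 interest = $4,659.37; pay $466.00 → $4,193.37
Month 3: $4,193.37 +$118.00 interest = $4,311.37; pay $480.00 → $3,831.37
Month 4: $3,831.37 +$118.00 interest = $3,949.37; pay $494.00 → $3,455.37
Month 5: $3,455.37 +$118.00 interest = $3,573.37; pay $511.00 → $3,062.37
Month 6: $3,062.37 +$118.00 interest = $3,180.37; pay $531.00 → $2,649.37
Month 7: $2,649.37 +$118.00 interest = $2,767.37; pay $554.00 → $2,213.37
Month 8: $2,213.37 +$118.00 interest = $2,331.37; pay $583.00 → $1,748.37

$1,748.37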